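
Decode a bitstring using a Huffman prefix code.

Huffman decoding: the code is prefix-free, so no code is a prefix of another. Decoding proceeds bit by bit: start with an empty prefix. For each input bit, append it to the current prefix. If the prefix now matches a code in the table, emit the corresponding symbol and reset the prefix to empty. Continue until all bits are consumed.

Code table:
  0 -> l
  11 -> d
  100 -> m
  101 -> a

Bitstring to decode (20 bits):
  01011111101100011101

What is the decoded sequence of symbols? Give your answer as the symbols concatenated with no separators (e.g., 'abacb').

Answer: laddamlda

Derivation:
Bit 0: prefix='0' -> emit 'l', reset
Bit 1: prefix='1' (no match yet)
Bit 2: prefix='10' (no match yet)
Bit 3: prefix='101' -> emit 'a', reset
Bit 4: prefix='1' (no match yet)
Bit 5: prefix='11' -> emit 'd', reset
Bit 6: prefix='1' (no match yet)
Bit 7: prefix='11' -> emit 'd', reset
Bit 8: prefix='1' (no match yet)
Bit 9: prefix='10' (no match yet)
Bit 10: prefix='101' -> emit 'a', reset
Bit 11: prefix='1' (no match yet)
Bit 12: prefix='10' (no match yet)
Bit 13: prefix='100' -> emit 'm', reset
Bit 14: prefix='0' -> emit 'l', reset
Bit 15: prefix='1' (no match yet)
Bit 16: prefix='11' -> emit 'd', reset
Bit 17: prefix='1' (no match yet)
Bit 18: prefix='10' (no match yet)
Bit 19: prefix='101' -> emit 'a', reset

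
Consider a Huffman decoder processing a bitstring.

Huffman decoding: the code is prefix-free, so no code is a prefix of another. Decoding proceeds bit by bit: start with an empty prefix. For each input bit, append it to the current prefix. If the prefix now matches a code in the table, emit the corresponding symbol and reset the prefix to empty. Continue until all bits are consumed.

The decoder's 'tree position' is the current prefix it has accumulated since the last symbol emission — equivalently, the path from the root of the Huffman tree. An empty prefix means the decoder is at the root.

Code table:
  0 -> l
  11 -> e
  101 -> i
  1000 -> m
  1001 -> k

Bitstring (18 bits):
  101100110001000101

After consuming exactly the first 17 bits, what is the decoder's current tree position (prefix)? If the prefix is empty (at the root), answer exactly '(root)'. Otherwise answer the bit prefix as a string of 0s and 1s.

Answer: 10

Derivation:
Bit 0: prefix='1' (no match yet)
Bit 1: prefix='10' (no match yet)
Bit 2: prefix='101' -> emit 'i', reset
Bit 3: prefix='1' (no match yet)
Bit 4: prefix='10' (no match yet)
Bit 5: prefix='100' (no match yet)
Bit 6: prefix='1001' -> emit 'k', reset
Bit 7: prefix='1' (no match yet)
Bit 8: prefix='10' (no match yet)
Bit 9: prefix='100' (no match yet)
Bit 10: prefix='1000' -> emit 'm', reset
Bit 11: prefix='1' (no match yet)
Bit 12: prefix='10' (no match yet)
Bit 13: prefix='100' (no match yet)
Bit 14: prefix='1000' -> emit 'm', reset
Bit 15: prefix='1' (no match yet)
Bit 16: prefix='10' (no match yet)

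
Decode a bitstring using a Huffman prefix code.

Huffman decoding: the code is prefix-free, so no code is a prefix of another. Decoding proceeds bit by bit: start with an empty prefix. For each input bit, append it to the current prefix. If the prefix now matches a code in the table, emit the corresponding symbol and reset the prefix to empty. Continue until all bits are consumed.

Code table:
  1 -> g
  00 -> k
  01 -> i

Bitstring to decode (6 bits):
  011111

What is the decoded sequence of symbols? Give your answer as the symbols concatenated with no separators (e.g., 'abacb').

Bit 0: prefix='0' (no match yet)
Bit 1: prefix='01' -> emit 'i', reset
Bit 2: prefix='1' -> emit 'g', reset
Bit 3: prefix='1' -> emit 'g', reset
Bit 4: prefix='1' -> emit 'g', reset
Bit 5: prefix='1' -> emit 'g', reset

Answer: igggg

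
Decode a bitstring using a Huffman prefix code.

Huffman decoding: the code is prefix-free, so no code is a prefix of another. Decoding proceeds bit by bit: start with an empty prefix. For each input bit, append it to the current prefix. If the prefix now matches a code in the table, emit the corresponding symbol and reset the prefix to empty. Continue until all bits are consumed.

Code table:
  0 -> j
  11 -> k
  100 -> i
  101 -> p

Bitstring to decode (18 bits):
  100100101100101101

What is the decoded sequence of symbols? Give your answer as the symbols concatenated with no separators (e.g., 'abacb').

Answer: iipipp

Derivation:
Bit 0: prefix='1' (no match yet)
Bit 1: prefix='10' (no match yet)
Bit 2: prefix='100' -> emit 'i', reset
Bit 3: prefix='1' (no match yet)
Bit 4: prefix='10' (no match yet)
Bit 5: prefix='100' -> emit 'i', reset
Bit 6: prefix='1' (no match yet)
Bit 7: prefix='10' (no match yet)
Bit 8: prefix='101' -> emit 'p', reset
Bit 9: prefix='1' (no match yet)
Bit 10: prefix='10' (no match yet)
Bit 11: prefix='100' -> emit 'i', reset
Bit 12: prefix='1' (no match yet)
Bit 13: prefix='10' (no match yet)
Bit 14: prefix='101' -> emit 'p', reset
Bit 15: prefix='1' (no match yet)
Bit 16: prefix='10' (no match yet)
Bit 17: prefix='101' -> emit 'p', reset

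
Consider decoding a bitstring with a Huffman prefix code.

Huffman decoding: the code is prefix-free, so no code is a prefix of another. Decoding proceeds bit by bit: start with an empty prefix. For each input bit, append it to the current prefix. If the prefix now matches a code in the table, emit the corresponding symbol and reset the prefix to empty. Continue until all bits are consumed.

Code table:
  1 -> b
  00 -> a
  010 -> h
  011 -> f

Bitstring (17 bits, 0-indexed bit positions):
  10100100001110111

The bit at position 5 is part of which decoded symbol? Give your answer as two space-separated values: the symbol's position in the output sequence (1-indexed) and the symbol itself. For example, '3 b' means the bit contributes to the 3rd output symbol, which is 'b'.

Answer: 3 h

Derivation:
Bit 0: prefix='1' -> emit 'b', reset
Bit 1: prefix='0' (no match yet)
Bit 2: prefix='01' (no match yet)
Bit 3: prefix='010' -> emit 'h', reset
Bit 4: prefix='0' (no match yet)
Bit 5: prefix='01' (no match yet)
Bit 6: prefix='010' -> emit 'h', reset
Bit 7: prefix='0' (no match yet)
Bit 8: prefix='00' -> emit 'a', reset
Bit 9: prefix='0' (no match yet)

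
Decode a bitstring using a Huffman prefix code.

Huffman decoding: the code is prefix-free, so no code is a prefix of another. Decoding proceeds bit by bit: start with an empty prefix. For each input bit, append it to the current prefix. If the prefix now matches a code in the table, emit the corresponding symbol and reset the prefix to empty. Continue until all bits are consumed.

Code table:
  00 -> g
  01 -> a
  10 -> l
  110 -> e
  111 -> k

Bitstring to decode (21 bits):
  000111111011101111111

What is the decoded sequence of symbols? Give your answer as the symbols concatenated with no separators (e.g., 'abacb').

Answer: gakekakk

Derivation:
Bit 0: prefix='0' (no match yet)
Bit 1: prefix='00' -> emit 'g', reset
Bit 2: prefix='0' (no match yet)
Bit 3: prefix='01' -> emit 'a', reset
Bit 4: prefix='1' (no match yet)
Bit 5: prefix='11' (no match yet)
Bit 6: prefix='111' -> emit 'k', reset
Bit 7: prefix='1' (no match yet)
Bit 8: prefix='11' (no match yet)
Bit 9: prefix='110' -> emit 'e', reset
Bit 10: prefix='1' (no match yet)
Bit 11: prefix='11' (no match yet)
Bit 12: prefix='111' -> emit 'k', reset
Bit 13: prefix='0' (no match yet)
Bit 14: prefix='01' -> emit 'a', reset
Bit 15: prefix='1' (no match yet)
Bit 16: prefix='11' (no match yet)
Bit 17: prefix='111' -> emit 'k', reset
Bit 18: prefix='1' (no match yet)
Bit 19: prefix='11' (no match yet)
Bit 20: prefix='111' -> emit 'k', reset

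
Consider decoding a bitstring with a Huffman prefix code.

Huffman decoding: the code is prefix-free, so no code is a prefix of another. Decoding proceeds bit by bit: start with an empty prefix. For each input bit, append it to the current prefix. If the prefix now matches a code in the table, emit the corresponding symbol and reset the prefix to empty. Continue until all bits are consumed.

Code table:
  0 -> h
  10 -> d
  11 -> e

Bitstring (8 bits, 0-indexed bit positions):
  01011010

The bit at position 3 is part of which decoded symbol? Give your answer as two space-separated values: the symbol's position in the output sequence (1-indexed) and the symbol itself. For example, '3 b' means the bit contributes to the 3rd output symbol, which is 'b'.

Bit 0: prefix='0' -> emit 'h', reset
Bit 1: prefix='1' (no match yet)
Bit 2: prefix='10' -> emit 'd', reset
Bit 3: prefix='1' (no match yet)
Bit 4: prefix='11' -> emit 'e', reset
Bit 5: prefix='0' -> emit 'h', reset
Bit 6: prefix='1' (no match yet)
Bit 7: prefix='10' -> emit 'd', reset

Answer: 3 e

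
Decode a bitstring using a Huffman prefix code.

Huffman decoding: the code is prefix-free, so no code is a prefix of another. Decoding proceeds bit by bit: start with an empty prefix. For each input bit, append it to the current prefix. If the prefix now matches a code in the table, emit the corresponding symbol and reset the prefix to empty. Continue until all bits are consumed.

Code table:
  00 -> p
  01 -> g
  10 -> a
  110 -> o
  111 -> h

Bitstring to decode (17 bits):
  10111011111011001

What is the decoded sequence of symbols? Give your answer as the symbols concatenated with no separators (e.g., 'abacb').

Bit 0: prefix='1' (no match yet)
Bit 1: prefix='10' -> emit 'a', reset
Bit 2: prefix='1' (no match yet)
Bit 3: prefix='11' (no match yet)
Bit 4: prefix='111' -> emit 'h', reset
Bit 5: prefix='0' (no match yet)
Bit 6: prefix='01' -> emit 'g', reset
Bit 7: prefix='1' (no match yet)
Bit 8: prefix='11' (no match yet)
Bit 9: prefix='111' -> emit 'h', reset
Bit 10: prefix='1' (no match yet)
Bit 11: prefix='10' -> emit 'a', reset
Bit 12: prefix='1' (no match yet)
Bit 13: prefix='11' (no match yet)
Bit 14: prefix='110' -> emit 'o', reset
Bit 15: prefix='0' (no match yet)
Bit 16: prefix='01' -> emit 'g', reset

Answer: ahghaog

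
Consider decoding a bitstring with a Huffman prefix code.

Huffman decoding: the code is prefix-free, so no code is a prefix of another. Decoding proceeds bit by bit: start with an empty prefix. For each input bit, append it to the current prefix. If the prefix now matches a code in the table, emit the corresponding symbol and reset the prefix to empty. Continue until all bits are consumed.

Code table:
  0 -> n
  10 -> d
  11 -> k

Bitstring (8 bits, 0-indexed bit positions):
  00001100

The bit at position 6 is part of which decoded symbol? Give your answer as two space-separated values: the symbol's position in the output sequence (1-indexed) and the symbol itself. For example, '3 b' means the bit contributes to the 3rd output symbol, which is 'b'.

Answer: 6 n

Derivation:
Bit 0: prefix='0' -> emit 'n', reset
Bit 1: prefix='0' -> emit 'n', reset
Bit 2: prefix='0' -> emit 'n', reset
Bit 3: prefix='0' -> emit 'n', reset
Bit 4: prefix='1' (no match yet)
Bit 5: prefix='11' -> emit 'k', reset
Bit 6: prefix='0' -> emit 'n', reset
Bit 7: prefix='0' -> emit 'n', reset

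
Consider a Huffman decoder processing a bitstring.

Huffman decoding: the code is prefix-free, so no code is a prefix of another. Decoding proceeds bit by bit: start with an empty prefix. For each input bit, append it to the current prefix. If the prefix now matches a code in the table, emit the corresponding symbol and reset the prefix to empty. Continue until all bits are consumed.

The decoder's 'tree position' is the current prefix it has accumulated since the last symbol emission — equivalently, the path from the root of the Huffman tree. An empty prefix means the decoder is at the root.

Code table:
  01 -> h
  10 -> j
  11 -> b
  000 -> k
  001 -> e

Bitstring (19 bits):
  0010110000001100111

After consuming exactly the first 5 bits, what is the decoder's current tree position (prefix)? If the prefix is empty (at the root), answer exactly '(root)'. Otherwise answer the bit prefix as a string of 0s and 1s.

Answer: (root)

Derivation:
Bit 0: prefix='0' (no match yet)
Bit 1: prefix='00' (no match yet)
Bit 2: prefix='001' -> emit 'e', reset
Bit 3: prefix='0' (no match yet)
Bit 4: prefix='01' -> emit 'h', reset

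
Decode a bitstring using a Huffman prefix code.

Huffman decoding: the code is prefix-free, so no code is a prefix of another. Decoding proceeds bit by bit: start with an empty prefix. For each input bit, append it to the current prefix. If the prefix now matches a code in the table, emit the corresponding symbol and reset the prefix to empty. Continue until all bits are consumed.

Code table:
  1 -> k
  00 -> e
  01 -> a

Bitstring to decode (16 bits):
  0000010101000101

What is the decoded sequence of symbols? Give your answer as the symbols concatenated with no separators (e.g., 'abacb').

Answer: eeaaaeaa

Derivation:
Bit 0: prefix='0' (no match yet)
Bit 1: prefix='00' -> emit 'e', reset
Bit 2: prefix='0' (no match yet)
Bit 3: prefix='00' -> emit 'e', reset
Bit 4: prefix='0' (no match yet)
Bit 5: prefix='01' -> emit 'a', reset
Bit 6: prefix='0' (no match yet)
Bit 7: prefix='01' -> emit 'a', reset
Bit 8: prefix='0' (no match yet)
Bit 9: prefix='01' -> emit 'a', reset
Bit 10: prefix='0' (no match yet)
Bit 11: prefix='00' -> emit 'e', reset
Bit 12: prefix='0' (no match yet)
Bit 13: prefix='01' -> emit 'a', reset
Bit 14: prefix='0' (no match yet)
Bit 15: prefix='01' -> emit 'a', reset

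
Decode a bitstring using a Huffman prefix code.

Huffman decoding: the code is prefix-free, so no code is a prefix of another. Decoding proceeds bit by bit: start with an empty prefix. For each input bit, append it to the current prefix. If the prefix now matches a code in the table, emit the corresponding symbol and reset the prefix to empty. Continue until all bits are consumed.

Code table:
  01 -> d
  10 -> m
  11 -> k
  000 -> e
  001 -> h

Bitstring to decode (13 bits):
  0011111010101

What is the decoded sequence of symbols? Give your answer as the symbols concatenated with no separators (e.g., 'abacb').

Bit 0: prefix='0' (no match yet)
Bit 1: prefix='00' (no match yet)
Bit 2: prefix='001' -> emit 'h', reset
Bit 3: prefix='1' (no match yet)
Bit 4: prefix='11' -> emit 'k', reset
Bit 5: prefix='1' (no match yet)
Bit 6: prefix='11' -> emit 'k', reset
Bit 7: prefix='0' (no match yet)
Bit 8: prefix='01' -> emit 'd', reset
Bit 9: prefix='0' (no match yet)
Bit 10: prefix='01' -> emit 'd', reset
Bit 11: prefix='0' (no match yet)
Bit 12: prefix='01' -> emit 'd', reset

Answer: hkkddd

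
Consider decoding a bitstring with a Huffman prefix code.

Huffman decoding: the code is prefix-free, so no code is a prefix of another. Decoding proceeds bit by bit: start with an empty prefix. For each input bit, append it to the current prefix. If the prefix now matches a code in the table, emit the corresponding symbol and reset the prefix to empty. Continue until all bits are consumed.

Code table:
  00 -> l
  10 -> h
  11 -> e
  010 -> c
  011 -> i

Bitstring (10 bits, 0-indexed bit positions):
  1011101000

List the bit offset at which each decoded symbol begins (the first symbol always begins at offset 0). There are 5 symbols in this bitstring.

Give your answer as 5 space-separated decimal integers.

Answer: 0 2 4 6 8

Derivation:
Bit 0: prefix='1' (no match yet)
Bit 1: prefix='10' -> emit 'h', reset
Bit 2: prefix='1' (no match yet)
Bit 3: prefix='11' -> emit 'e', reset
Bit 4: prefix='1' (no match yet)
Bit 5: prefix='10' -> emit 'h', reset
Bit 6: prefix='1' (no match yet)
Bit 7: prefix='10' -> emit 'h', reset
Bit 8: prefix='0' (no match yet)
Bit 9: prefix='00' -> emit 'l', reset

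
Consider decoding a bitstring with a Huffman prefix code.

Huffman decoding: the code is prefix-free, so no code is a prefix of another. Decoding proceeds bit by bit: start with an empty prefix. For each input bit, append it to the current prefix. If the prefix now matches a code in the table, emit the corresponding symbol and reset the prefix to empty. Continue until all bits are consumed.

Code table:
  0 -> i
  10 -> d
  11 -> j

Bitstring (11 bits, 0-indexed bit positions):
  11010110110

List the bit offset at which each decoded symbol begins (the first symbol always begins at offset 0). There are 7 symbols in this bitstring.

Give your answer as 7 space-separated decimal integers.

Answer: 0 2 3 5 7 8 10

Derivation:
Bit 0: prefix='1' (no match yet)
Bit 1: prefix='11' -> emit 'j', reset
Bit 2: prefix='0' -> emit 'i', reset
Bit 3: prefix='1' (no match yet)
Bit 4: prefix='10' -> emit 'd', reset
Bit 5: prefix='1' (no match yet)
Bit 6: prefix='11' -> emit 'j', reset
Bit 7: prefix='0' -> emit 'i', reset
Bit 8: prefix='1' (no match yet)
Bit 9: prefix='11' -> emit 'j', reset
Bit 10: prefix='0' -> emit 'i', reset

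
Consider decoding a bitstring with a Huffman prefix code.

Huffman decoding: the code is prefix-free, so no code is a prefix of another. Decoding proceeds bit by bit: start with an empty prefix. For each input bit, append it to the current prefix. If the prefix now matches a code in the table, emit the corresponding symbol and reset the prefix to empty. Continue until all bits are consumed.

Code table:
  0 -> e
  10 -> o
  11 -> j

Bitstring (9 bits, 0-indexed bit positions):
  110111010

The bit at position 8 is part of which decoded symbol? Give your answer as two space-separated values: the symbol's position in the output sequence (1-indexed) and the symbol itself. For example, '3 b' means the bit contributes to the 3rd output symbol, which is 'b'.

Bit 0: prefix='1' (no match yet)
Bit 1: prefix='11' -> emit 'j', reset
Bit 2: prefix='0' -> emit 'e', reset
Bit 3: prefix='1' (no match yet)
Bit 4: prefix='11' -> emit 'j', reset
Bit 5: prefix='1' (no match yet)
Bit 6: prefix='10' -> emit 'o', reset
Bit 7: prefix='1' (no match yet)
Bit 8: prefix='10' -> emit 'o', reset

Answer: 5 o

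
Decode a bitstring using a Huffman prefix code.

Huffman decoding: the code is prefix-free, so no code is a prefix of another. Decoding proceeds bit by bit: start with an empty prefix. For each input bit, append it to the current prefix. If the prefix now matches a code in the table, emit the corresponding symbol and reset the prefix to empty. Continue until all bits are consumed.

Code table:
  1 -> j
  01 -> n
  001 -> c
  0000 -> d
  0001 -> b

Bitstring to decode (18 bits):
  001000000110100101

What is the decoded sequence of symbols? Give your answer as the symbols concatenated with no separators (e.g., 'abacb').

Bit 0: prefix='0' (no match yet)
Bit 1: prefix='00' (no match yet)
Bit 2: prefix='001' -> emit 'c', reset
Bit 3: prefix='0' (no match yet)
Bit 4: prefix='00' (no match yet)
Bit 5: prefix='000' (no match yet)
Bit 6: prefix='0000' -> emit 'd', reset
Bit 7: prefix='0' (no match yet)
Bit 8: prefix='00' (no match yet)
Bit 9: prefix='001' -> emit 'c', reset
Bit 10: prefix='1' -> emit 'j', reset
Bit 11: prefix='0' (no match yet)
Bit 12: prefix='01' -> emit 'n', reset
Bit 13: prefix='0' (no match yet)
Bit 14: prefix='00' (no match yet)
Bit 15: prefix='001' -> emit 'c', reset
Bit 16: prefix='0' (no match yet)
Bit 17: prefix='01' -> emit 'n', reset

Answer: cdcjncn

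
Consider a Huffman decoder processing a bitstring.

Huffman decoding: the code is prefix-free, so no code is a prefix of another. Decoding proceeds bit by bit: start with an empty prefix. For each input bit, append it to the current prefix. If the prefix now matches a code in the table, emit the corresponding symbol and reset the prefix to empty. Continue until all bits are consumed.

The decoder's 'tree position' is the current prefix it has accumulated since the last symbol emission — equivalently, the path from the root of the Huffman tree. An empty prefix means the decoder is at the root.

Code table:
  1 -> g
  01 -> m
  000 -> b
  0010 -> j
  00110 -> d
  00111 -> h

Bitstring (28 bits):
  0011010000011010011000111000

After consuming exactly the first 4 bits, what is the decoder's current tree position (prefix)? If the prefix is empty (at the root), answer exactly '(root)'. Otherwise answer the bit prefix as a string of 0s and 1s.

Answer: 0011

Derivation:
Bit 0: prefix='0' (no match yet)
Bit 1: prefix='00' (no match yet)
Bit 2: prefix='001' (no match yet)
Bit 3: prefix='0011' (no match yet)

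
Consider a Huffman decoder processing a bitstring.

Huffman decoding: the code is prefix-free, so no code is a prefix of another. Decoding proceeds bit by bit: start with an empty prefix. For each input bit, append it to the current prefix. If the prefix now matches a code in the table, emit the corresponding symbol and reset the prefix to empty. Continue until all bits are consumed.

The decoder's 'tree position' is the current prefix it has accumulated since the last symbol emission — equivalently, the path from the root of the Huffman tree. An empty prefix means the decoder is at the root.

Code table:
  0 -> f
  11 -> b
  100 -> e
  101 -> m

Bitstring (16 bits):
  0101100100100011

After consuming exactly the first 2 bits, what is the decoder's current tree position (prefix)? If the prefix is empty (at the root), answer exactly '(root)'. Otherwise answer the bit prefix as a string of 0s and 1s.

Answer: 1

Derivation:
Bit 0: prefix='0' -> emit 'f', reset
Bit 1: prefix='1' (no match yet)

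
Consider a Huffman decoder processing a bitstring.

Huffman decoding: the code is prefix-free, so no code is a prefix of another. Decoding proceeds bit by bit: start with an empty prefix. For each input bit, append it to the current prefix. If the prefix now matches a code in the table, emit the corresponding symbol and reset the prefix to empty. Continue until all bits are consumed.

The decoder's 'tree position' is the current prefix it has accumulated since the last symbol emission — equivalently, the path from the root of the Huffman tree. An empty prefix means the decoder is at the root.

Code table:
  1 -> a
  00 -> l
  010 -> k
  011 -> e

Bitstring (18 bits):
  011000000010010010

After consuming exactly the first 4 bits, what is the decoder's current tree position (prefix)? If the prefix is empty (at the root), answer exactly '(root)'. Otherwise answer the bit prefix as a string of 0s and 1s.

Answer: 0

Derivation:
Bit 0: prefix='0' (no match yet)
Bit 1: prefix='01' (no match yet)
Bit 2: prefix='011' -> emit 'e', reset
Bit 3: prefix='0' (no match yet)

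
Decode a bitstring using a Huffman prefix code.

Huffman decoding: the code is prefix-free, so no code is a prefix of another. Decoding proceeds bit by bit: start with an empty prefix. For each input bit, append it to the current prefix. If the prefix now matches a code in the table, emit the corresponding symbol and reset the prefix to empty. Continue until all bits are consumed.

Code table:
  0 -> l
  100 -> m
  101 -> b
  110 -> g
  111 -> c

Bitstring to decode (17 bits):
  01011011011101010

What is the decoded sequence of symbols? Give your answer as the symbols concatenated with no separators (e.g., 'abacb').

Answer: lbbbgbl

Derivation:
Bit 0: prefix='0' -> emit 'l', reset
Bit 1: prefix='1' (no match yet)
Bit 2: prefix='10' (no match yet)
Bit 3: prefix='101' -> emit 'b', reset
Bit 4: prefix='1' (no match yet)
Bit 5: prefix='10' (no match yet)
Bit 6: prefix='101' -> emit 'b', reset
Bit 7: prefix='1' (no match yet)
Bit 8: prefix='10' (no match yet)
Bit 9: prefix='101' -> emit 'b', reset
Bit 10: prefix='1' (no match yet)
Bit 11: prefix='11' (no match yet)
Bit 12: prefix='110' -> emit 'g', reset
Bit 13: prefix='1' (no match yet)
Bit 14: prefix='10' (no match yet)
Bit 15: prefix='101' -> emit 'b', reset
Bit 16: prefix='0' -> emit 'l', reset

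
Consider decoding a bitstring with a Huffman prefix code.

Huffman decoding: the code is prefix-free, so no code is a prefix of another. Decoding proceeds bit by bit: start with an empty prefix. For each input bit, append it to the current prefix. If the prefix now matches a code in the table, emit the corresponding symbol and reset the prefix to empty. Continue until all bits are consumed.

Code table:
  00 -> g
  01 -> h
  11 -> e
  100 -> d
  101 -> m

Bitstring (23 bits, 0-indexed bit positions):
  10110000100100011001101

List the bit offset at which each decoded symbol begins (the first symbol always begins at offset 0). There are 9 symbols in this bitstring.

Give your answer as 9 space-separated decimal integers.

Answer: 0 3 6 8 11 14 16 19 21

Derivation:
Bit 0: prefix='1' (no match yet)
Bit 1: prefix='10' (no match yet)
Bit 2: prefix='101' -> emit 'm', reset
Bit 3: prefix='1' (no match yet)
Bit 4: prefix='10' (no match yet)
Bit 5: prefix='100' -> emit 'd', reset
Bit 6: prefix='0' (no match yet)
Bit 7: prefix='00' -> emit 'g', reset
Bit 8: prefix='1' (no match yet)
Bit 9: prefix='10' (no match yet)
Bit 10: prefix='100' -> emit 'd', reset
Bit 11: prefix='1' (no match yet)
Bit 12: prefix='10' (no match yet)
Bit 13: prefix='100' -> emit 'd', reset
Bit 14: prefix='0' (no match yet)
Bit 15: prefix='01' -> emit 'h', reset
Bit 16: prefix='1' (no match yet)
Bit 17: prefix='10' (no match yet)
Bit 18: prefix='100' -> emit 'd', reset
Bit 19: prefix='1' (no match yet)
Bit 20: prefix='11' -> emit 'e', reset
Bit 21: prefix='0' (no match yet)
Bit 22: prefix='01' -> emit 'h', reset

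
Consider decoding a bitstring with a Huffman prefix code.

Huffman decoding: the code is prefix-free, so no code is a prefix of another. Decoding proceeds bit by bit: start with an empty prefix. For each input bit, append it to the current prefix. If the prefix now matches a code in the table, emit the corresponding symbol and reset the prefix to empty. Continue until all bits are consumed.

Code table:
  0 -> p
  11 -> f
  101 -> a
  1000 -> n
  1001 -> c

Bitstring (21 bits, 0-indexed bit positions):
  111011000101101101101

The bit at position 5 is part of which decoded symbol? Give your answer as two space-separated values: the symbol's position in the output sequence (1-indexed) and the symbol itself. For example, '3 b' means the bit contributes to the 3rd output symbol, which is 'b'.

Answer: 3 n

Derivation:
Bit 0: prefix='1' (no match yet)
Bit 1: prefix='11' -> emit 'f', reset
Bit 2: prefix='1' (no match yet)
Bit 3: prefix='10' (no match yet)
Bit 4: prefix='101' -> emit 'a', reset
Bit 5: prefix='1' (no match yet)
Bit 6: prefix='10' (no match yet)
Bit 7: prefix='100' (no match yet)
Bit 8: prefix='1000' -> emit 'n', reset
Bit 9: prefix='1' (no match yet)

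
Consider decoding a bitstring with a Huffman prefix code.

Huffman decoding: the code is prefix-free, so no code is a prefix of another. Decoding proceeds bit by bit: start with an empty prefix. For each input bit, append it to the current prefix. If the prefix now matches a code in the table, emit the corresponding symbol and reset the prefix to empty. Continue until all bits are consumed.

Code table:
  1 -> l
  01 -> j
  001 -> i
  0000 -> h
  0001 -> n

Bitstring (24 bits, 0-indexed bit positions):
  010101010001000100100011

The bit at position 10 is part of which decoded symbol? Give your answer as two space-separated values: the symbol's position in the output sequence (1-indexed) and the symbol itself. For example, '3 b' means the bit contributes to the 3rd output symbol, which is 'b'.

Answer: 5 n

Derivation:
Bit 0: prefix='0' (no match yet)
Bit 1: prefix='01' -> emit 'j', reset
Bit 2: prefix='0' (no match yet)
Bit 3: prefix='01' -> emit 'j', reset
Bit 4: prefix='0' (no match yet)
Bit 5: prefix='01' -> emit 'j', reset
Bit 6: prefix='0' (no match yet)
Bit 7: prefix='01' -> emit 'j', reset
Bit 8: prefix='0' (no match yet)
Bit 9: prefix='00' (no match yet)
Bit 10: prefix='000' (no match yet)
Bit 11: prefix='0001' -> emit 'n', reset
Bit 12: prefix='0' (no match yet)
Bit 13: prefix='00' (no match yet)
Bit 14: prefix='000' (no match yet)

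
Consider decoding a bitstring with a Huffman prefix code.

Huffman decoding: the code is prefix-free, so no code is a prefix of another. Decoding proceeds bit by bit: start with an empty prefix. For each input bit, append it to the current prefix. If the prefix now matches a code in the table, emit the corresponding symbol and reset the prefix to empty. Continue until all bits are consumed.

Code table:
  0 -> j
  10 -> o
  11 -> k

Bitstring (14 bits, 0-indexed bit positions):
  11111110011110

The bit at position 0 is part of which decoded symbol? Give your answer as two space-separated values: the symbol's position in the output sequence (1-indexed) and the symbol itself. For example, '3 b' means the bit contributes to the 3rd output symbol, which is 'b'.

Bit 0: prefix='1' (no match yet)
Bit 1: prefix='11' -> emit 'k', reset
Bit 2: prefix='1' (no match yet)
Bit 3: prefix='11' -> emit 'k', reset
Bit 4: prefix='1' (no match yet)

Answer: 1 k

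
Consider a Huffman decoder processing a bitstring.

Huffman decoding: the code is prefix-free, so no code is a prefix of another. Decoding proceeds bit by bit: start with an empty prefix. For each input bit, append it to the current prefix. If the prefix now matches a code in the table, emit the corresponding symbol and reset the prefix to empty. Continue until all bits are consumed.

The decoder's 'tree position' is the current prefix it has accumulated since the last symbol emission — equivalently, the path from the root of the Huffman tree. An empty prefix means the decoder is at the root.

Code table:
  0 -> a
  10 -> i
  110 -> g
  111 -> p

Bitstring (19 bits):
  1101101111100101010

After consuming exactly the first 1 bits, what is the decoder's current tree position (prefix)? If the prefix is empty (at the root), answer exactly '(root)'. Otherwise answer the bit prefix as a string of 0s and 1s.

Answer: 1

Derivation:
Bit 0: prefix='1' (no match yet)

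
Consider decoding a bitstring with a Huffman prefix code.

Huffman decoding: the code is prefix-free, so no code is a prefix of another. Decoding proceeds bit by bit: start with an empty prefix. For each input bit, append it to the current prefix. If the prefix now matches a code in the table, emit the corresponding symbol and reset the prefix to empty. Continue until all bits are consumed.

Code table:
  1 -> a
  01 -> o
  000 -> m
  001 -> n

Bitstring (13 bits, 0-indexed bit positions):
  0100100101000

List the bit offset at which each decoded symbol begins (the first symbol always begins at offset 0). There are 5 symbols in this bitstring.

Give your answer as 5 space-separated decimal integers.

Bit 0: prefix='0' (no match yet)
Bit 1: prefix='01' -> emit 'o', reset
Bit 2: prefix='0' (no match yet)
Bit 3: prefix='00' (no match yet)
Bit 4: prefix='001' -> emit 'n', reset
Bit 5: prefix='0' (no match yet)
Bit 6: prefix='00' (no match yet)
Bit 7: prefix='001' -> emit 'n', reset
Bit 8: prefix='0' (no match yet)
Bit 9: prefix='01' -> emit 'o', reset
Bit 10: prefix='0' (no match yet)
Bit 11: prefix='00' (no match yet)
Bit 12: prefix='000' -> emit 'm', reset

Answer: 0 2 5 8 10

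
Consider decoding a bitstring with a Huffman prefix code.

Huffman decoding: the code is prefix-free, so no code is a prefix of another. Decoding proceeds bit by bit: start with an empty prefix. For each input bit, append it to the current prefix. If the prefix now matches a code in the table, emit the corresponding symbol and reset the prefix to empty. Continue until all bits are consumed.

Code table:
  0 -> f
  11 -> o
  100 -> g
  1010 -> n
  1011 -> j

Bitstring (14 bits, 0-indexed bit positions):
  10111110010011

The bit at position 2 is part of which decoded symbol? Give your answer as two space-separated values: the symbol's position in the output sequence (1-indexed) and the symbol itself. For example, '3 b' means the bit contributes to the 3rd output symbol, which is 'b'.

Bit 0: prefix='1' (no match yet)
Bit 1: prefix='10' (no match yet)
Bit 2: prefix='101' (no match yet)
Bit 3: prefix='1011' -> emit 'j', reset
Bit 4: prefix='1' (no match yet)
Bit 5: prefix='11' -> emit 'o', reset
Bit 6: prefix='1' (no match yet)

Answer: 1 j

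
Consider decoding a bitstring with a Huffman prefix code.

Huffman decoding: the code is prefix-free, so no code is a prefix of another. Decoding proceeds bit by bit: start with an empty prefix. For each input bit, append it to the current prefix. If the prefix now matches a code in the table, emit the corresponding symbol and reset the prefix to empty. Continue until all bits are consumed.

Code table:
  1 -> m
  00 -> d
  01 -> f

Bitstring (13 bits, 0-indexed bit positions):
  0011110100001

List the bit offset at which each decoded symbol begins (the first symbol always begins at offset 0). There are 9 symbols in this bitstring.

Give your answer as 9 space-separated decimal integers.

Answer: 0 2 3 4 5 6 8 10 12

Derivation:
Bit 0: prefix='0' (no match yet)
Bit 1: prefix='00' -> emit 'd', reset
Bit 2: prefix='1' -> emit 'm', reset
Bit 3: prefix='1' -> emit 'm', reset
Bit 4: prefix='1' -> emit 'm', reset
Bit 5: prefix='1' -> emit 'm', reset
Bit 6: prefix='0' (no match yet)
Bit 7: prefix='01' -> emit 'f', reset
Bit 8: prefix='0' (no match yet)
Bit 9: prefix='00' -> emit 'd', reset
Bit 10: prefix='0' (no match yet)
Bit 11: prefix='00' -> emit 'd', reset
Bit 12: prefix='1' -> emit 'm', reset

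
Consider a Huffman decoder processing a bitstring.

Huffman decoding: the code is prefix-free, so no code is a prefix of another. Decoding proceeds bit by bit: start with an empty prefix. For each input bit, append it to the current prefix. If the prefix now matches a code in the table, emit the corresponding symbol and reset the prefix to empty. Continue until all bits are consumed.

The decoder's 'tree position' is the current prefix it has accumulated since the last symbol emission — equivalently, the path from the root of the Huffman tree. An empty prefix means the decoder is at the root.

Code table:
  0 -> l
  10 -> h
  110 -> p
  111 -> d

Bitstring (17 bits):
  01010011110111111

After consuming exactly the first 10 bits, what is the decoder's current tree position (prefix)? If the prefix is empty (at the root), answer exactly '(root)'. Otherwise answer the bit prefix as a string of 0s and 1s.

Bit 0: prefix='0' -> emit 'l', reset
Bit 1: prefix='1' (no match yet)
Bit 2: prefix='10' -> emit 'h', reset
Bit 3: prefix='1' (no match yet)
Bit 4: prefix='10' -> emit 'h', reset
Bit 5: prefix='0' -> emit 'l', reset
Bit 6: prefix='1' (no match yet)
Bit 7: prefix='11' (no match yet)
Bit 8: prefix='111' -> emit 'd', reset
Bit 9: prefix='1' (no match yet)

Answer: 1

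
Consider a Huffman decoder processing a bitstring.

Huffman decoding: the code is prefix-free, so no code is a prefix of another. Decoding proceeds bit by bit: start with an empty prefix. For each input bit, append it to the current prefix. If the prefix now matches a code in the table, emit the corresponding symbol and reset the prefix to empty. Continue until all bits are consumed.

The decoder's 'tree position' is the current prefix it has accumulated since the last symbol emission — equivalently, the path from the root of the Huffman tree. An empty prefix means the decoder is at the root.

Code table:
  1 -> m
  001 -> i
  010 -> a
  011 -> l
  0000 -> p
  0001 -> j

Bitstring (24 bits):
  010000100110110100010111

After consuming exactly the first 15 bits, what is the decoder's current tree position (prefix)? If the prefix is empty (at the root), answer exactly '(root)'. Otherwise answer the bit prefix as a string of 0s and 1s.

Bit 0: prefix='0' (no match yet)
Bit 1: prefix='01' (no match yet)
Bit 2: prefix='010' -> emit 'a', reset
Bit 3: prefix='0' (no match yet)
Bit 4: prefix='00' (no match yet)
Bit 5: prefix='000' (no match yet)
Bit 6: prefix='0001' -> emit 'j', reset
Bit 7: prefix='0' (no match yet)
Bit 8: prefix='00' (no match yet)
Bit 9: prefix='001' -> emit 'i', reset
Bit 10: prefix='1' -> emit 'm', reset
Bit 11: prefix='0' (no match yet)
Bit 12: prefix='01' (no match yet)
Bit 13: prefix='011' -> emit 'l', reset
Bit 14: prefix='0' (no match yet)

Answer: 0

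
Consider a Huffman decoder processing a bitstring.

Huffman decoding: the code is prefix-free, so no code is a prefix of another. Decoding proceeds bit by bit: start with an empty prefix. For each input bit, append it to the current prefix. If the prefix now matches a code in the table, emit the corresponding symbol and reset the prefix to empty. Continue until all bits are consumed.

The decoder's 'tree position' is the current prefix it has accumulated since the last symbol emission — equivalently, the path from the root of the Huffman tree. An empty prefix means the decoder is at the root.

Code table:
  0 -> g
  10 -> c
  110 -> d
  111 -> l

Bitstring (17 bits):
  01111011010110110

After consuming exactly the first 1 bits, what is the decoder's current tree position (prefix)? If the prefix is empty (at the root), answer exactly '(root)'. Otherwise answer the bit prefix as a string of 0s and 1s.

Bit 0: prefix='0' -> emit 'g', reset

Answer: (root)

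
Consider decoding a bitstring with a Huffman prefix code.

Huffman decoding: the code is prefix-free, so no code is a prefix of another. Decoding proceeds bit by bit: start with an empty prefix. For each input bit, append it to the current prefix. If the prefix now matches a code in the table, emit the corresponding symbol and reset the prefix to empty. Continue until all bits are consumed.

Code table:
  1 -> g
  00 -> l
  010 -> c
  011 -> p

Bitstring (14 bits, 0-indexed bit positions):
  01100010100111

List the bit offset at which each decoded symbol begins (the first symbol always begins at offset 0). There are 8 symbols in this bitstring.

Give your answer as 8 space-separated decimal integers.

Bit 0: prefix='0' (no match yet)
Bit 1: prefix='01' (no match yet)
Bit 2: prefix='011' -> emit 'p', reset
Bit 3: prefix='0' (no match yet)
Bit 4: prefix='00' -> emit 'l', reset
Bit 5: prefix='0' (no match yet)
Bit 6: prefix='01' (no match yet)
Bit 7: prefix='010' -> emit 'c', reset
Bit 8: prefix='1' -> emit 'g', reset
Bit 9: prefix='0' (no match yet)
Bit 10: prefix='00' -> emit 'l', reset
Bit 11: prefix='1' -> emit 'g', reset
Bit 12: prefix='1' -> emit 'g', reset
Bit 13: prefix='1' -> emit 'g', reset

Answer: 0 3 5 8 9 11 12 13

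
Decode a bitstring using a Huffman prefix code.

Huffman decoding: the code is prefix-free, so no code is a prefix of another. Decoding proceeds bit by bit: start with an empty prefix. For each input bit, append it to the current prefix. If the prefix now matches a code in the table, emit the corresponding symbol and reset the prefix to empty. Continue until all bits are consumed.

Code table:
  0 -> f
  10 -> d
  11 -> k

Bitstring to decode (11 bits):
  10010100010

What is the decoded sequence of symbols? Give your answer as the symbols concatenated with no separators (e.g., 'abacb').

Bit 0: prefix='1' (no match yet)
Bit 1: prefix='10' -> emit 'd', reset
Bit 2: prefix='0' -> emit 'f', reset
Bit 3: prefix='1' (no match yet)
Bit 4: prefix='10' -> emit 'd', reset
Bit 5: prefix='1' (no match yet)
Bit 6: prefix='10' -> emit 'd', reset
Bit 7: prefix='0' -> emit 'f', reset
Bit 8: prefix='0' -> emit 'f', reset
Bit 9: prefix='1' (no match yet)
Bit 10: prefix='10' -> emit 'd', reset

Answer: dfddffd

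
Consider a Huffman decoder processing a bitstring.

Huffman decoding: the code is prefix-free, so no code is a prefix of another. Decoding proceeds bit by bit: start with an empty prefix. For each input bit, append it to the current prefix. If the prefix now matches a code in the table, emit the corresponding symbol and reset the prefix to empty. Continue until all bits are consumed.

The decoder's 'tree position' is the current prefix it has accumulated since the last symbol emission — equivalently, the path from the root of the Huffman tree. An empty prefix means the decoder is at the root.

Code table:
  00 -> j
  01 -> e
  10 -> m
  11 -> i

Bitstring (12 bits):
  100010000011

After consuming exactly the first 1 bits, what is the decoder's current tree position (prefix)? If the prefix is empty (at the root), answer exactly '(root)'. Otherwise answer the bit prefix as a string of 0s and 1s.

Answer: 1

Derivation:
Bit 0: prefix='1' (no match yet)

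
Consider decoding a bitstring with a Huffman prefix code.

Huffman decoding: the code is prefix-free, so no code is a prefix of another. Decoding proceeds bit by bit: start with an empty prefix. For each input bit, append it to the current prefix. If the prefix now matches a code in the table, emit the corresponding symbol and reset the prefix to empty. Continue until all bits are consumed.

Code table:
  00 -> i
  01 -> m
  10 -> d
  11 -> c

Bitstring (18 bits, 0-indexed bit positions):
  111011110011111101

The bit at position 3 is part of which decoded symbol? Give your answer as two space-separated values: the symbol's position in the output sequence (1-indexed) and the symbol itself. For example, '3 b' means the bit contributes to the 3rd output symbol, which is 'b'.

Answer: 2 d

Derivation:
Bit 0: prefix='1' (no match yet)
Bit 1: prefix='11' -> emit 'c', reset
Bit 2: prefix='1' (no match yet)
Bit 3: prefix='10' -> emit 'd', reset
Bit 4: prefix='1' (no match yet)
Bit 5: prefix='11' -> emit 'c', reset
Bit 6: prefix='1' (no match yet)
Bit 7: prefix='11' -> emit 'c', reset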